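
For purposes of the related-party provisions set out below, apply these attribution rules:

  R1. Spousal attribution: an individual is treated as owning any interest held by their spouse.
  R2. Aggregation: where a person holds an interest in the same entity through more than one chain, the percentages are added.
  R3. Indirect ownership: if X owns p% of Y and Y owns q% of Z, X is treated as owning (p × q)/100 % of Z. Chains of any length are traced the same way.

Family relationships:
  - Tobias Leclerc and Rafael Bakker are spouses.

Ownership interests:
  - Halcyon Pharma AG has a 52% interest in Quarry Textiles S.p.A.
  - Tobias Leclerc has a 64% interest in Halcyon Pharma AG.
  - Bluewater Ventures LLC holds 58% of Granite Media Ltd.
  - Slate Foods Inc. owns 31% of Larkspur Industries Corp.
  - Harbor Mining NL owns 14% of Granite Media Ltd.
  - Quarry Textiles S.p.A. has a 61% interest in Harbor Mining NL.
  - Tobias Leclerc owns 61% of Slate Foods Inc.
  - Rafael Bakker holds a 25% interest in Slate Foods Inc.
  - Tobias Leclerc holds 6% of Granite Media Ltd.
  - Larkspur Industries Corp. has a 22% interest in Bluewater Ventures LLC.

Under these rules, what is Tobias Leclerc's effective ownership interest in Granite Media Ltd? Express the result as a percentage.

By spousal attribution (R1), Tobias Leclerc is treated as also owning Rafael Bakker's interest in Slate Foods Inc, giving 61% + 25% = 86%.
Chain via Slate Foods Inc. → Larkspur Industries Corp. → Bluewater Ventures LLC (R3): 86% × 31% × 22% × 58% = 3.401816% of Granite Media Ltd.
Chain via Halcyon Pharma AG → Quarry Textiles S.p.A. → Harbor Mining NL (R3): 64% × 52% × 61% × 14% = 2.842112% of Granite Media Ltd.
Direct interest in Granite Media Ltd: 6%.
Aggregating (R2): 3.401816% + 2.842112% + 6% = 12.243928%.

12.243928%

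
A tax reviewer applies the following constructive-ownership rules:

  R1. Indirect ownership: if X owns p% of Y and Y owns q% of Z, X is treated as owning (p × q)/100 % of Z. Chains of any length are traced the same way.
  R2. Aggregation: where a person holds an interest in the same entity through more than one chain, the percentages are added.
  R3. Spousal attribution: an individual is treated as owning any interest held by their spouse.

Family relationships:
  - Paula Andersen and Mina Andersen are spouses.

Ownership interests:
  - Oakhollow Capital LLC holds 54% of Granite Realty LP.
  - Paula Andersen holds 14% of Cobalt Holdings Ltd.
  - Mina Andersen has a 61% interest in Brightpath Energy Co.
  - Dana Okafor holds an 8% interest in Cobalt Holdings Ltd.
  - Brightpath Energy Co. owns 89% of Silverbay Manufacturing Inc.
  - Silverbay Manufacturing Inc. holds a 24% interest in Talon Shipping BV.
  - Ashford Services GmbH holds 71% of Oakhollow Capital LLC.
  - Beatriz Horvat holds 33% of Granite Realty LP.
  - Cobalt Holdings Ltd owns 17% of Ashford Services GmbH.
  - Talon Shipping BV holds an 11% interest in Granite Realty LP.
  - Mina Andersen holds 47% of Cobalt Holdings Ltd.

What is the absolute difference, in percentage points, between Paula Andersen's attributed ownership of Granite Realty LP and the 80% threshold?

74.590886

By spousal attribution (R3), Paula Andersen is treated as also owning Mina Andersen's interest in Cobalt Holdings Ltd, giving 14% + 47% = 61%.
By spousal attribution (R3), Paula Andersen is treated as owning Mina Andersen's 61% interest in Brightpath Energy Co.
Chain via Cobalt Holdings Ltd → Ashford Services GmbH → Oakhollow Capital LLC (R1): 61% × 17% × 71% × 54% = 3.975858% of Granite Realty LP.
Chain via Brightpath Energy Co. → Silverbay Manufacturing Inc. → Talon Shipping BV (R1): 61% × 89% × 24% × 11% = 1.433256% of Granite Realty LP.
Aggregating (R2): 3.975858% + 1.433256% = 5.409114%.
5.409114% falls short of the 80% threshold by 74.590886 percentage points.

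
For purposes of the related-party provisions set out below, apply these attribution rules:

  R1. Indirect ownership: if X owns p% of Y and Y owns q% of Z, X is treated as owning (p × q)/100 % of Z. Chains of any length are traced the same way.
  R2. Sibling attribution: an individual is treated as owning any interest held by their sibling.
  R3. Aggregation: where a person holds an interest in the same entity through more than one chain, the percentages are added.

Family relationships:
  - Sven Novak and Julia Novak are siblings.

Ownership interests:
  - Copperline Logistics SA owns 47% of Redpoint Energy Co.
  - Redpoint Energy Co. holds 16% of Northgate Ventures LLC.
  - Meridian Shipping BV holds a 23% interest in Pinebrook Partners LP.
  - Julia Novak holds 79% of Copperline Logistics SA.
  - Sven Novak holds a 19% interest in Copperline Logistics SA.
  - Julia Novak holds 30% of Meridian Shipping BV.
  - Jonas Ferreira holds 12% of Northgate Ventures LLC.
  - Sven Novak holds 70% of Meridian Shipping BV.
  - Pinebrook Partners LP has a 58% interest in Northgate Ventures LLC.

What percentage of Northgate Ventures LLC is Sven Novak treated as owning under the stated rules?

By sibling attribution (R2), Sven Novak is treated as also owning Julia Novak's interest in Meridian Shipping BV, giving 70% + 30% = 100%.
By sibling attribution (R2), Sven Novak is treated as also owning Julia Novak's interest in Copperline Logistics SA, giving 19% + 79% = 98%.
Chain via Meridian Shipping BV → Pinebrook Partners LP (R1): 100% × 23% × 58% = 13.34% of Northgate Ventures LLC.
Chain via Copperline Logistics SA → Redpoint Energy Co. (R1): 98% × 47% × 16% = 7.3696% of Northgate Ventures LLC.
Aggregating (R3): 13.34% + 7.3696% = 20.7096%.

20.7096%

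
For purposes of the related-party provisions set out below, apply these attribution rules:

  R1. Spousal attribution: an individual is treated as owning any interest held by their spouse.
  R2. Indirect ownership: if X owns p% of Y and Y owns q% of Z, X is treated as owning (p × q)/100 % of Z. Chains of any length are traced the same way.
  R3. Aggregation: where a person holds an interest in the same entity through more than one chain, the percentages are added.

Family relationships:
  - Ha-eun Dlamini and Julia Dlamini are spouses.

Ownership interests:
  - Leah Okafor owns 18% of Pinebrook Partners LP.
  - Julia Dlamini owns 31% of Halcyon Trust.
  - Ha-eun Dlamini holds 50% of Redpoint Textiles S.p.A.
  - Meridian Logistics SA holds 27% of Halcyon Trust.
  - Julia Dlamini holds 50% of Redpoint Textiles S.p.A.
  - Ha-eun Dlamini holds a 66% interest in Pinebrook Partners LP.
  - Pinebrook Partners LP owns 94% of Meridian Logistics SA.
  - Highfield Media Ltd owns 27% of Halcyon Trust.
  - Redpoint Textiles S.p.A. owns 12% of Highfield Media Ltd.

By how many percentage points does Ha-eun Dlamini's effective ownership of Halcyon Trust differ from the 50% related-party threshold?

By spousal attribution (R1), Ha-eun Dlamini is treated as also owning Julia Dlamini's interest in Redpoint Textiles S.p.A, giving 50% + 50% = 100%.
By spousal attribution (R1), Ha-eun Dlamini is treated as owning Julia Dlamini's 31% interest in Halcyon Trust.
Chain via Redpoint Textiles S.p.A. → Highfield Media Ltd (R2): 100% × 12% × 27% = 3.24% of Halcyon Trust.
Chain via Pinebrook Partners LP → Meridian Logistics SA (R2): 66% × 94% × 27% = 16.7508% of Halcyon Trust.
Direct interest in Halcyon Trust: 31%.
Aggregating (R3): 3.24% + 16.7508% + 31% = 50.9908%.
50.9908% exceeds the 50% threshold by 0.9908 percentage points.

0.9908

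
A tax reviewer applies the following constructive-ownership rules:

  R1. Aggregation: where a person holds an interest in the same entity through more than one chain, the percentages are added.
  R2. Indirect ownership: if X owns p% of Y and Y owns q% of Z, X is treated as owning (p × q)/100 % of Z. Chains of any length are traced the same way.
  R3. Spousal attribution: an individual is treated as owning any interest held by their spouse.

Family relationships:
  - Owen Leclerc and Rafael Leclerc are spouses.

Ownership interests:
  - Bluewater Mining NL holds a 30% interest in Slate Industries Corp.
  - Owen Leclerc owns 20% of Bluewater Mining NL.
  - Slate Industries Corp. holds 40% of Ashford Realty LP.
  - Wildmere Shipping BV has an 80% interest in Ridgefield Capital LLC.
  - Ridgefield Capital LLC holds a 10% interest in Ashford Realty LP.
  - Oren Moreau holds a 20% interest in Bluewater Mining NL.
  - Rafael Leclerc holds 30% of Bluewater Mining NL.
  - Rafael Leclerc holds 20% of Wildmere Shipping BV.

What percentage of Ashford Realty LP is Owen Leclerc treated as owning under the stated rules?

7.6%

By spousal attribution (R3), Owen Leclerc is treated as also owning Rafael Leclerc's interest in Bluewater Mining NL, giving 20% + 30% = 50%.
By spousal attribution (R3), Owen Leclerc is treated as owning Rafael Leclerc's 20% interest in Wildmere Shipping BV.
Chain via Bluewater Mining NL → Slate Industries Corp. (R2): 50% × 30% × 40% = 6% of Ashford Realty LP.
Chain via Wildmere Shipping BV → Ridgefield Capital LLC (R2): 20% × 80% × 10% = 1.6% of Ashford Realty LP.
Aggregating (R1): 6% + 1.6% = 7.6%.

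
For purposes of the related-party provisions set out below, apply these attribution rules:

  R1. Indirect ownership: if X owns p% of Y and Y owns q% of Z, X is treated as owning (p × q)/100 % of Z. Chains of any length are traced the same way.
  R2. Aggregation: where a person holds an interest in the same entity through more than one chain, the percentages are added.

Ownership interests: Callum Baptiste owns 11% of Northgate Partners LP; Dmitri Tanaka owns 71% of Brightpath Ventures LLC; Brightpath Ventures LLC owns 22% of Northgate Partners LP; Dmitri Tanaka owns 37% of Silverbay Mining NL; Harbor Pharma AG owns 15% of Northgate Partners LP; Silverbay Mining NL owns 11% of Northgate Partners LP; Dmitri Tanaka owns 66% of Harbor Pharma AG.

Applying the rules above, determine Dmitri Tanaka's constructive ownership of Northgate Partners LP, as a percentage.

Chain via Silverbay Mining NL (R1): 37% × 11% = 4.07% of Northgate Partners LP.
Chain via Brightpath Ventures LLC (R1): 71% × 22% = 15.62% of Northgate Partners LP.
Chain via Harbor Pharma AG (R1): 66% × 15% = 9.9% of Northgate Partners LP.
Aggregating (R2): 4.07% + 15.62% + 9.9% = 29.59%.

29.59%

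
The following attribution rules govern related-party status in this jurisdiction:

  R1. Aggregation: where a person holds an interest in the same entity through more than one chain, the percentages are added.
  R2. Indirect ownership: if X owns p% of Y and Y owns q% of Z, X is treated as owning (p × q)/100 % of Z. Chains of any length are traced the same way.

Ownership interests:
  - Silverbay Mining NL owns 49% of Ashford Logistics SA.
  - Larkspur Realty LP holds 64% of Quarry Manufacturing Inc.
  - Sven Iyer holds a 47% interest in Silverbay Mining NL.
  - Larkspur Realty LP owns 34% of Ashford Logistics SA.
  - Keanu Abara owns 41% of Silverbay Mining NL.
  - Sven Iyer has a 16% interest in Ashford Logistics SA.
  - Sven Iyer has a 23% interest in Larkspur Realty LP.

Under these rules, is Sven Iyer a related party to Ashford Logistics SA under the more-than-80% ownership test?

Chain via Silverbay Mining NL (R2): 47% × 49% = 23.03% of Ashford Logistics SA.
Chain via Larkspur Realty LP (R2): 23% × 34% = 7.82% of Ashford Logistics SA.
Direct interest in Ashford Logistics SA: 16%.
Aggregating (R1): 23.03% + 7.82% + 16% = 46.85%.
46.85% does not exceed the 80% threshold, so Sven is not a related party to Ashford Logistics SA.

No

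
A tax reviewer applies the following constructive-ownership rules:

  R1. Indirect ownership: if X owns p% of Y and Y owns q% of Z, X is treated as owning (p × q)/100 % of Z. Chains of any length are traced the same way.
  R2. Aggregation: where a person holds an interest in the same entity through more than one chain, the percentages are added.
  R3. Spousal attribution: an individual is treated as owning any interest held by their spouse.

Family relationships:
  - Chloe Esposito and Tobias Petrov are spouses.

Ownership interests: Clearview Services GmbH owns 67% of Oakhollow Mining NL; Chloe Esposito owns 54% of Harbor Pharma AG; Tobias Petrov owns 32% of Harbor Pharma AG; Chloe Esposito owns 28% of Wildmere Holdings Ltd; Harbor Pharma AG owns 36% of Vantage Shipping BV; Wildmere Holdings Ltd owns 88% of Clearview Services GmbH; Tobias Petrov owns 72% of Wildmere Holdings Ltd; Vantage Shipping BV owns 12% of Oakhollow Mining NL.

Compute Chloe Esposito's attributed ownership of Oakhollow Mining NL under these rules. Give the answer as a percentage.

62.6752%

By spousal attribution (R3), Chloe Esposito is treated as also owning Tobias Petrov's interest in Harbor Pharma AG, giving 54% + 32% = 86%.
By spousal attribution (R3), Chloe Esposito is treated as also owning Tobias Petrov's interest in Wildmere Holdings Ltd, giving 28% + 72% = 100%.
Chain via Harbor Pharma AG → Vantage Shipping BV (R1): 86% × 36% × 12% = 3.7152% of Oakhollow Mining NL.
Chain via Wildmere Holdings Ltd → Clearview Services GmbH (R1): 100% × 88% × 67% = 58.96% of Oakhollow Mining NL.
Aggregating (R2): 3.7152% + 58.96% = 62.6752%.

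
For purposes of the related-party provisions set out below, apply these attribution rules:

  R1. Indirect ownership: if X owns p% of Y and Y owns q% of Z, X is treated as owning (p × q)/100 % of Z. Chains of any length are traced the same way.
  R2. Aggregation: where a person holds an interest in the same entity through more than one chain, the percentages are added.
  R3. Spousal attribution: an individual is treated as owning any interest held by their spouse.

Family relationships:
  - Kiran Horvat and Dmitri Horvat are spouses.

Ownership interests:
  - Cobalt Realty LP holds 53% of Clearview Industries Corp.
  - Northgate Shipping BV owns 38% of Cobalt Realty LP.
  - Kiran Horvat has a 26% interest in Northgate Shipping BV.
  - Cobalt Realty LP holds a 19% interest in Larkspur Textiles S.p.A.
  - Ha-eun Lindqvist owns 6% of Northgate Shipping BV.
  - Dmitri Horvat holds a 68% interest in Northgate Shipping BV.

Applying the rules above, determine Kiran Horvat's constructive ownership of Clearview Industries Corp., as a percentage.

18.9316%

By spousal attribution (R3), Kiran Horvat is treated as also owning Dmitri Horvat's interest in Northgate Shipping BV, giving 26% + 68% = 94%.
Chain via Northgate Shipping BV → Cobalt Realty LP (R1): 94% × 38% × 53% = 18.9316% of Clearview Industries Corp.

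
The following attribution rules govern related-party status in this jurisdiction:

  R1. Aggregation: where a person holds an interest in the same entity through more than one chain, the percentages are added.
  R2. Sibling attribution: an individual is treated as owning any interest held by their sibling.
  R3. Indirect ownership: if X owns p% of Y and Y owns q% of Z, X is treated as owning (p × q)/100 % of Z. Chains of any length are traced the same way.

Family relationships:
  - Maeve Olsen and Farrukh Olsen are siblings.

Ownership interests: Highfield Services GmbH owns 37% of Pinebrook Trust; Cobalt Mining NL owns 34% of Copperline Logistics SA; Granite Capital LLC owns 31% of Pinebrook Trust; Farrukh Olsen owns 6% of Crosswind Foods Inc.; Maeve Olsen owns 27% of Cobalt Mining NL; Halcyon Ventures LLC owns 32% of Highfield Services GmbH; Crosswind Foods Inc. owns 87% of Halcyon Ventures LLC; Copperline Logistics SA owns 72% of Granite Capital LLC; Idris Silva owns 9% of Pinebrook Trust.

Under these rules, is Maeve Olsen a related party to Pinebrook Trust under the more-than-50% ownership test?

No

By sibling attribution (R2), Maeve Olsen is treated as owning Farrukh Olsen's 6% interest in Crosswind Foods Inc.
Chain via Cobalt Mining NL → Copperline Logistics SA → Granite Capital LLC (R3): 27% × 34% × 72% × 31% = 2.048976% of Pinebrook Trust.
Chain via Crosswind Foods Inc. → Halcyon Ventures LLC → Highfield Services GmbH (R3): 6% × 87% × 32% × 37% = 0.618048% of Pinebrook Trust.
Aggregating (R1): 2.048976% + 0.618048% = 2.667024%.
2.667024% does not exceed the 50% threshold, so Maeve is not a related party to Pinebrook Trust.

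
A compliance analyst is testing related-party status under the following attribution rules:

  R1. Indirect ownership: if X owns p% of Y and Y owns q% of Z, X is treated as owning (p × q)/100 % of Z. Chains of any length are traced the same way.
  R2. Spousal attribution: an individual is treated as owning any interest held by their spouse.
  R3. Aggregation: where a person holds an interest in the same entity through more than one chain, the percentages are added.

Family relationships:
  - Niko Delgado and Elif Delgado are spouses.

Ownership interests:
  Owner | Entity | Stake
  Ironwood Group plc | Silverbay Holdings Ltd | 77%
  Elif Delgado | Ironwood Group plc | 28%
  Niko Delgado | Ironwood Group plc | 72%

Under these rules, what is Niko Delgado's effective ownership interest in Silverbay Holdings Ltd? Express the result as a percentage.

By spousal attribution (R2), Niko Delgado is treated as also owning Elif Delgado's interest in Ironwood Group plc, giving 72% + 28% = 100%.
Chain via Ironwood Group plc (R1): 100% × 77% = 77% of Silverbay Holdings Ltd.

77%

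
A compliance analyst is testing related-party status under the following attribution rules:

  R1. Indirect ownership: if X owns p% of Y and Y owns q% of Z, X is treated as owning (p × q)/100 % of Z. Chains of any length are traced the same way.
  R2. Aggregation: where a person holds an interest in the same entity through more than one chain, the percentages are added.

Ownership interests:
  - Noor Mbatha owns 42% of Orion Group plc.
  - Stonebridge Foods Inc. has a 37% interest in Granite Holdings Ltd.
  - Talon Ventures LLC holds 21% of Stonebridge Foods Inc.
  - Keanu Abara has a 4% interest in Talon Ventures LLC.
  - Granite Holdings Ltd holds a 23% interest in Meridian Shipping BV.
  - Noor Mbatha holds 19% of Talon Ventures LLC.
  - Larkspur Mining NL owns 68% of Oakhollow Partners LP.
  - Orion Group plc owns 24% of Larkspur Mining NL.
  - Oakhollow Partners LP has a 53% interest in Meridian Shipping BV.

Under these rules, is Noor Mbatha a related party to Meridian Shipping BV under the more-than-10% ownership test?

No

Chain via Orion Group plc → Larkspur Mining NL → Oakhollow Partners LP (R1): 42% × 24% × 68% × 53% = 3.632832% of Meridian Shipping BV.
Chain via Talon Ventures LLC → Stonebridge Foods Inc. → Granite Holdings Ltd (R1): 19% × 21% × 37% × 23% = 0.339549% of Meridian Shipping BV.
Aggregating (R2): 3.632832% + 0.339549% = 3.972381%.
3.972381% does not exceed the 10% threshold, so Noor is not a related party to Meridian Shipping BV.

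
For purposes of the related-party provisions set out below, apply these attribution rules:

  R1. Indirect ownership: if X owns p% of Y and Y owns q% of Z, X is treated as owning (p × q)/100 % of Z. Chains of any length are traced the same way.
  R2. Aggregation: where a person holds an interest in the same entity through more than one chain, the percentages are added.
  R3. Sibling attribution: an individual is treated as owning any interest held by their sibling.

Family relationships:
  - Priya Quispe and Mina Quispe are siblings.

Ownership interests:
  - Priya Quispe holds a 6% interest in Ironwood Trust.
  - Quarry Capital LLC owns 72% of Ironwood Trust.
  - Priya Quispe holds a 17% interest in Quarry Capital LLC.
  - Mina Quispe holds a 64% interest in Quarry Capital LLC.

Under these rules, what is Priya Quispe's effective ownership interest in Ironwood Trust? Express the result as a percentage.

By sibling attribution (R3), Priya Quispe is treated as also owning Mina Quispe's interest in Quarry Capital LLC, giving 17% + 64% = 81%.
Chain via Quarry Capital LLC (R1): 81% × 72% = 58.32% of Ironwood Trust.
Direct interest in Ironwood Trust: 6%.
Aggregating (R2): 58.32% + 6% = 64.32%.

64.32%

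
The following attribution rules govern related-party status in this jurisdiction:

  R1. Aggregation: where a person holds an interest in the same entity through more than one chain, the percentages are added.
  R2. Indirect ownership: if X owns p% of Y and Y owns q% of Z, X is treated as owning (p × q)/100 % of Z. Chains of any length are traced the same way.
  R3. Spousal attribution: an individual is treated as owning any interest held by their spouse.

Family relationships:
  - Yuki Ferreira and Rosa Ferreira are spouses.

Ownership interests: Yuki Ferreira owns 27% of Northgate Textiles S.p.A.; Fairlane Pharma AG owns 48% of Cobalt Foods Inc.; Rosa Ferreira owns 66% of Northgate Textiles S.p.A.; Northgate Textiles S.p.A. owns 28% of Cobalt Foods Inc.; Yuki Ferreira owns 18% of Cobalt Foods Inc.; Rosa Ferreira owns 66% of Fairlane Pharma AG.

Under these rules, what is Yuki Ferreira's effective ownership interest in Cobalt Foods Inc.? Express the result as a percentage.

By spousal attribution (R3), Yuki Ferreira is treated as also owning Rosa Ferreira's interest in Northgate Textiles S.p.A, giving 27% + 66% = 93%.
By spousal attribution (R3), Yuki Ferreira is treated as owning Rosa Ferreira's 66% interest in Fairlane Pharma AG.
Chain via Northgate Textiles S.p.A. (R2): 93% × 28% = 26.04% of Cobalt Foods Inc.
Direct interest in Cobalt Foods Inc: 18%.
Chain via Fairlane Pharma AG (R2): 66% × 48% = 31.68% of Cobalt Foods Inc.
Aggregating (R1): 26.04% + 18% + 31.68% = 75.72%.

75.72%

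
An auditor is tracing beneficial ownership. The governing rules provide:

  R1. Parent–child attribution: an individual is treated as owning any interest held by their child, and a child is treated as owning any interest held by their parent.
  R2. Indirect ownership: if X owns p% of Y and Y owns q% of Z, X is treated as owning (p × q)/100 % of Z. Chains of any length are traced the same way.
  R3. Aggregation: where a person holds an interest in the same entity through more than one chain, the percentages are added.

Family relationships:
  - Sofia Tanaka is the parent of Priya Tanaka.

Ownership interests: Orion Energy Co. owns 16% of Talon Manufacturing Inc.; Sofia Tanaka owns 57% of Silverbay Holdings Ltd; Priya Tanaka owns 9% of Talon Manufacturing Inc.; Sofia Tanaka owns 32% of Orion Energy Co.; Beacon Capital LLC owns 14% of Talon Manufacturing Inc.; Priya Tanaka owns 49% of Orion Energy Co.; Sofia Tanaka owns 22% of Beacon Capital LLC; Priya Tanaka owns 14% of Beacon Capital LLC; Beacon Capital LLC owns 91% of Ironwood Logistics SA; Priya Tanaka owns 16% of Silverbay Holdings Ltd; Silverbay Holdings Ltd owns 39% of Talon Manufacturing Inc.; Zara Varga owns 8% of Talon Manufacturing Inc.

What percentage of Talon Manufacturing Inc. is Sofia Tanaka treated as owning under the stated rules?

By parent–child attribution (R1), Sofia Tanaka is treated as also owning Priya Tanaka's interest in Orion Energy Co, giving 32% + 49% = 81%.
By parent–child attribution (R1), Sofia Tanaka is treated as also owning Priya Tanaka's interest in Beacon Capital LLC, giving 22% + 14% = 36%.
By parent–child attribution (R1), Sofia Tanaka is treated as also owning Priya Tanaka's interest in Silverbay Holdings Ltd, giving 57% + 16% = 73%.
By parent–child attribution (R1), Sofia Tanaka is treated as owning Priya Tanaka's 9% interest in Talon Manufacturing Inc.
Chain via Orion Energy Co. (R2): 81% × 16% = 12.96% of Talon Manufacturing Inc.
Chain via Beacon Capital LLC (R2): 36% × 14% = 5.04% of Talon Manufacturing Inc.
Chain via Silverbay Holdings Ltd (R2): 73% × 39% = 28.47% of Talon Manufacturing Inc.
Direct interest in Talon Manufacturing Inc: 9%.
Aggregating (R3): 12.96% + 5.04% + 28.47% + 9% = 55.47%.

55.47%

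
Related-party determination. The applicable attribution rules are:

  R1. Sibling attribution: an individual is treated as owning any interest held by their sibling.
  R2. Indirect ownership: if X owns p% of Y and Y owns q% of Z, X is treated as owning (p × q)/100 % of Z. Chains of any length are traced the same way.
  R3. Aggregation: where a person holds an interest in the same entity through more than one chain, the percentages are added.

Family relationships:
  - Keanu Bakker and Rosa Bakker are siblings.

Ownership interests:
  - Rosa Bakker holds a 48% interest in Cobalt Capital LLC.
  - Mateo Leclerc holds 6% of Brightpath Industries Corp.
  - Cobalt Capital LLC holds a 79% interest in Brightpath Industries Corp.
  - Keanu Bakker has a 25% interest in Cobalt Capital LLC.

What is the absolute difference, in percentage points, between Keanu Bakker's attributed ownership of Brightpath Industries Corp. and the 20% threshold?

By sibling attribution (R1), Keanu Bakker is treated as also owning Rosa Bakker's interest in Cobalt Capital LLC, giving 25% + 48% = 73%.
Chain via Cobalt Capital LLC (R2): 73% × 79% = 57.67% of Brightpath Industries Corp.
57.67% exceeds the 20% threshold by 37.67 percentage points.

37.67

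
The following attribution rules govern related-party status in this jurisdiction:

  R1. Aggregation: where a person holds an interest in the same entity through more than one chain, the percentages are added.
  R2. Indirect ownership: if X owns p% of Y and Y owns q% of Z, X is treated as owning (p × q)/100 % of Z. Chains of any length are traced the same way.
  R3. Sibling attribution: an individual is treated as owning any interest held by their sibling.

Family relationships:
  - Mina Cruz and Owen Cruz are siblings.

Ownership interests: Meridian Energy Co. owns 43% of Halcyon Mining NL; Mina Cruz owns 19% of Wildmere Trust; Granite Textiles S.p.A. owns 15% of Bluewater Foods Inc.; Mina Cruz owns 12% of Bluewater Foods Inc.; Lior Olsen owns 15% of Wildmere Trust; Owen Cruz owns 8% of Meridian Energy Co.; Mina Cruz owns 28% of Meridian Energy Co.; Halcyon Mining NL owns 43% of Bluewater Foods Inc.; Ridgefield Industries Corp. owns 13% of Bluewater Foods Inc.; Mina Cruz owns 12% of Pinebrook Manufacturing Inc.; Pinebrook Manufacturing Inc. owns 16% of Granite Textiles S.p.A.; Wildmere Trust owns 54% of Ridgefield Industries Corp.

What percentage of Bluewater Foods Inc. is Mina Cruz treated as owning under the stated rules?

20.2782%

By sibling attribution (R3), Mina Cruz is treated as also owning Owen Cruz's interest in Meridian Energy Co, giving 28% + 8% = 36%.
Chain via Wildmere Trust → Ridgefield Industries Corp. (R2): 19% × 54% × 13% = 1.3338% of Bluewater Foods Inc.
Chain via Pinebrook Manufacturing Inc. → Granite Textiles S.p.A. (R2): 12% × 16% × 15% = 0.288% of Bluewater Foods Inc.
Chain via Meridian Energy Co. → Halcyon Mining NL (R2): 36% × 43% × 43% = 6.6564% of Bluewater Foods Inc.
Direct interest in Bluewater Foods Inc: 12%.
Aggregating (R1): 1.3338% + 0.288% + 6.6564% + 12% = 20.2782%.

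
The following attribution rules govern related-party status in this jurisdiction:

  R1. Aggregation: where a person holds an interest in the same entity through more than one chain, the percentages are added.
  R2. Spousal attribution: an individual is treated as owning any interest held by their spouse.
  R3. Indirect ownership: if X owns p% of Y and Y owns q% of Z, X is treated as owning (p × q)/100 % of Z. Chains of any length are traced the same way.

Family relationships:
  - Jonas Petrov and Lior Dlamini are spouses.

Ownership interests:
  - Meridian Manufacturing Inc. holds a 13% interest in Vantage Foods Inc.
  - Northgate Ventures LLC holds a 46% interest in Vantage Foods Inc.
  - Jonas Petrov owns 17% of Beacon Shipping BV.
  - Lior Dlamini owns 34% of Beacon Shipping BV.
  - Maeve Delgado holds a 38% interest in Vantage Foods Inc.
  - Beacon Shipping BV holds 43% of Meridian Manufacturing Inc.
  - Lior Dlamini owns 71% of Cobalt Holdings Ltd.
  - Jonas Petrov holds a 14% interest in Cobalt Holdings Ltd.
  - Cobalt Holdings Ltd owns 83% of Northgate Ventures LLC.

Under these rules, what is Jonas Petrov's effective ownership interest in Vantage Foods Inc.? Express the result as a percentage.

35.3039%

By spousal attribution (R2), Jonas Petrov is treated as also owning Lior Dlamini's interest in Beacon Shipping BV, giving 17% + 34% = 51%.
By spousal attribution (R2), Jonas Petrov is treated as also owning Lior Dlamini's interest in Cobalt Holdings Ltd, giving 14% + 71% = 85%.
Chain via Beacon Shipping BV → Meridian Manufacturing Inc. (R3): 51% × 43% × 13% = 2.8509% of Vantage Foods Inc.
Chain via Cobalt Holdings Ltd → Northgate Ventures LLC (R3): 85% × 83% × 46% = 32.453% of Vantage Foods Inc.
Aggregating (R1): 2.8509% + 32.453% = 35.3039%.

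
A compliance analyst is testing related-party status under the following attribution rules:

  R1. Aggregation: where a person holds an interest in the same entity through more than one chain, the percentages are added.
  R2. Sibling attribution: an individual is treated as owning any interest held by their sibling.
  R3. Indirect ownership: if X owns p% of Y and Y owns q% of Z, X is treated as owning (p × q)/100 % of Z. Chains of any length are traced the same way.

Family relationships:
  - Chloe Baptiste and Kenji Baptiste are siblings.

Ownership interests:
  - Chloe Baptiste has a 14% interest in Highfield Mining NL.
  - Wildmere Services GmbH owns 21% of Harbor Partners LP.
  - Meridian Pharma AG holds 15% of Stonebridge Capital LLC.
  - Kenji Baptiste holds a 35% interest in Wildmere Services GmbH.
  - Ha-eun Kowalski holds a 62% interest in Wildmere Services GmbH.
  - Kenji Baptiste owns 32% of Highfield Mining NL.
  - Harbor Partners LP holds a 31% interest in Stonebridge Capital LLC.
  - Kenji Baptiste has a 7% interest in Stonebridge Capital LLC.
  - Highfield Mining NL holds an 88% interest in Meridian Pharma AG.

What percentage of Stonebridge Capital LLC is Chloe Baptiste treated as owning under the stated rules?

15.3505%

By sibling attribution (R2), Chloe Baptiste is treated as also owning Kenji Baptiste's interest in Highfield Mining NL, giving 14% + 32% = 46%.
By sibling attribution (R2), Chloe Baptiste is treated as owning Kenji Baptiste's 35% interest in Wildmere Services GmbH.
By sibling attribution (R2), Chloe Baptiste is treated as owning Kenji Baptiste's 7% interest in Stonebridge Capital LLC.
Chain via Highfield Mining NL → Meridian Pharma AG (R3): 46% × 88% × 15% = 6.072% of Stonebridge Capital LLC.
Chain via Wildmere Services GmbH → Harbor Partners LP (R3): 35% × 21% × 31% = 2.2785% of Stonebridge Capital LLC.
Direct interest in Stonebridge Capital LLC: 7%.
Aggregating (R1): 6.072% + 2.2785% + 7% = 15.3505%.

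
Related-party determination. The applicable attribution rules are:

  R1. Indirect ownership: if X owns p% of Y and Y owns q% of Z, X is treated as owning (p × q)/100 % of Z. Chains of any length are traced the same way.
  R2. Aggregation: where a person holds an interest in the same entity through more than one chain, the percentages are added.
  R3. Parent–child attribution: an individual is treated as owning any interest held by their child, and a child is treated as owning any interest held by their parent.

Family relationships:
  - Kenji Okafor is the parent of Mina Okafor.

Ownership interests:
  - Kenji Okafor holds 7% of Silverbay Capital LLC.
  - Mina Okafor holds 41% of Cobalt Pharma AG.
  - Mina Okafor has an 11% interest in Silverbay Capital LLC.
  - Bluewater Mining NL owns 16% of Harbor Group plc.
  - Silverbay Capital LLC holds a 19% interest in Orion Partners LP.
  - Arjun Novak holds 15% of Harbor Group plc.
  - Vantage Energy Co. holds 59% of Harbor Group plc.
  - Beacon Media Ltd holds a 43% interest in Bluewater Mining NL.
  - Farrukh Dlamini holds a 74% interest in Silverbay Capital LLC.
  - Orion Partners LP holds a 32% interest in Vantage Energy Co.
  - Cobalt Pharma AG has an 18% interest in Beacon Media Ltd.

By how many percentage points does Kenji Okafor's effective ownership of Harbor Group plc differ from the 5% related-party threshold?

3.84656

By parent–child attribution (R3), Kenji Okafor is treated as also owning Mina Okafor's interest in Silverbay Capital LLC, giving 7% + 11% = 18%.
By parent–child attribution (R3), Kenji Okafor is treated as owning Mina Okafor's 41% interest in Cobalt Pharma AG.
Chain via Silverbay Capital LLC → Orion Partners LP → Vantage Energy Co. (R1): 18% × 19% × 32% × 59% = 0.645696% of Harbor Group plc.
Chain via Cobalt Pharma AG → Beacon Media Ltd → Bluewater Mining NL (R1): 41% × 18% × 43% × 16% = 0.507744% of Harbor Group plc.
Aggregating (R2): 0.645696% + 0.507744% = 1.15344%.
1.15344% falls short of the 5% threshold by 3.84656 percentage points.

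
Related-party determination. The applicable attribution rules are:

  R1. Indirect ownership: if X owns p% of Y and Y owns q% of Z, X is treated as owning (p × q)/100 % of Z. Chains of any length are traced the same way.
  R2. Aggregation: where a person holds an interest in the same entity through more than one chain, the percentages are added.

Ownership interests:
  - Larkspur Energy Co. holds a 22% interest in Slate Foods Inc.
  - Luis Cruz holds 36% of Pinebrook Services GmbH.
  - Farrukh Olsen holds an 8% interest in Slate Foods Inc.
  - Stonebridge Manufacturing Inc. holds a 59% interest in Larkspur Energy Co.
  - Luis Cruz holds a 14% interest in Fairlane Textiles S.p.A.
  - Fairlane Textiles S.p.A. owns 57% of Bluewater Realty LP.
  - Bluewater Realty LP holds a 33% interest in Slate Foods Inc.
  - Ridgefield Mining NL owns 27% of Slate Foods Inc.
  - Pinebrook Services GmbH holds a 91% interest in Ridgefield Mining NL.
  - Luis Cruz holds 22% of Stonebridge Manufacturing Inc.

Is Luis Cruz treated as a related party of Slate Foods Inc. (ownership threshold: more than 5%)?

Chain via Fairlane Textiles S.p.A. → Bluewater Realty LP (R1): 14% × 57% × 33% = 2.6334% of Slate Foods Inc.
Chain via Stonebridge Manufacturing Inc. → Larkspur Energy Co. (R1): 22% × 59% × 22% = 2.8556% of Slate Foods Inc.
Chain via Pinebrook Services GmbH → Ridgefield Mining NL (R1): 36% × 91% × 27% = 8.8452% of Slate Foods Inc.
Aggregating (R2): 2.6334% + 2.8556% + 8.8452% = 14.3342%.
14.3342% exceeds the 5% threshold, so Luis is a related party to Slate Foods Inc.

Yes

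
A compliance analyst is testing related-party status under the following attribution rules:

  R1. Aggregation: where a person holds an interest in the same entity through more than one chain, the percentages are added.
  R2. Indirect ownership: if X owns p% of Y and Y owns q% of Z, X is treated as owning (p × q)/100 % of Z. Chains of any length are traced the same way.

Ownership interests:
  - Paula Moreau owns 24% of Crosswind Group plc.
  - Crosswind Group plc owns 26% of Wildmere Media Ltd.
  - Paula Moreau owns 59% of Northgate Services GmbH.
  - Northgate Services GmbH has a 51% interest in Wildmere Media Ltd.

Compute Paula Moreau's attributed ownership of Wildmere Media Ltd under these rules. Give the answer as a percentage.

36.33%

Chain via Crosswind Group plc (R2): 24% × 26% = 6.24% of Wildmere Media Ltd.
Chain via Northgate Services GmbH (R2): 59% × 51% = 30.09% of Wildmere Media Ltd.
Aggregating (R1): 6.24% + 30.09% = 36.33%.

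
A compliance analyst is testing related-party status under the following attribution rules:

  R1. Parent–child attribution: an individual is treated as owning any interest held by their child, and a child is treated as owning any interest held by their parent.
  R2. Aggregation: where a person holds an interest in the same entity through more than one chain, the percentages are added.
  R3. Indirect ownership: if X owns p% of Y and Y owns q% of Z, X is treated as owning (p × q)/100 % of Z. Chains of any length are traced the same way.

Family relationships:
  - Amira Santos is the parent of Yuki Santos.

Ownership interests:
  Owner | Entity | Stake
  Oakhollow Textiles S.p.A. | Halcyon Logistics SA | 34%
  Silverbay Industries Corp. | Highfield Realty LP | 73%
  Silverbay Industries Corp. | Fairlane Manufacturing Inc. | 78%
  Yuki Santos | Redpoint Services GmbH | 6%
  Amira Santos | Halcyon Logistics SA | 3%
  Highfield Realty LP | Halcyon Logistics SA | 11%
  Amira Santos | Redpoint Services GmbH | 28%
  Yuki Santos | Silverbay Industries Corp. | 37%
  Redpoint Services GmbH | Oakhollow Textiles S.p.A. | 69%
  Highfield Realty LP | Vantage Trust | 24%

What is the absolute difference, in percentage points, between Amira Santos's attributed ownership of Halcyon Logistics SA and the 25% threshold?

By parent–child attribution (R1), Amira Santos is treated as also owning Yuki Santos's interest in Redpoint Services GmbH, giving 28% + 6% = 34%.
By parent–child attribution (R1), Amira Santos is treated as owning Yuki Santos's 37% interest in Silverbay Industries Corp.
Chain via Redpoint Services GmbH → Oakhollow Textiles S.p.A. (R3): 34% × 69% × 34% = 7.9764% of Halcyon Logistics SA.
Direct interest in Halcyon Logistics SA: 3%.
Chain via Silverbay Industries Corp. → Highfield Realty LP (R3): 37% × 73% × 11% = 2.9711% of Halcyon Logistics SA.
Aggregating (R2): 7.9764% + 3% + 2.9711% = 13.9475%.
13.9475% falls short of the 25% threshold by 11.0525 percentage points.

11.0525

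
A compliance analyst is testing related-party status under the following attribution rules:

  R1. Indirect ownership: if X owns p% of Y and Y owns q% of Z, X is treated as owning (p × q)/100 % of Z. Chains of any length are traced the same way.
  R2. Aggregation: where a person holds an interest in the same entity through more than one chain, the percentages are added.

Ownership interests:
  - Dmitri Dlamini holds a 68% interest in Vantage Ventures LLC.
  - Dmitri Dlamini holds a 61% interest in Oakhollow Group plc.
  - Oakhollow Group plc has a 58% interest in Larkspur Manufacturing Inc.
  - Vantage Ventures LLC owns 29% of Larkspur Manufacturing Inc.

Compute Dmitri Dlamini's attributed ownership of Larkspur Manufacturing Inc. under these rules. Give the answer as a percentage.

55.1%

Chain via Vantage Ventures LLC (R1): 68% × 29% = 19.72% of Larkspur Manufacturing Inc.
Chain via Oakhollow Group plc (R1): 61% × 58% = 35.38% of Larkspur Manufacturing Inc.
Aggregating (R2): 19.72% + 35.38% = 55.1%.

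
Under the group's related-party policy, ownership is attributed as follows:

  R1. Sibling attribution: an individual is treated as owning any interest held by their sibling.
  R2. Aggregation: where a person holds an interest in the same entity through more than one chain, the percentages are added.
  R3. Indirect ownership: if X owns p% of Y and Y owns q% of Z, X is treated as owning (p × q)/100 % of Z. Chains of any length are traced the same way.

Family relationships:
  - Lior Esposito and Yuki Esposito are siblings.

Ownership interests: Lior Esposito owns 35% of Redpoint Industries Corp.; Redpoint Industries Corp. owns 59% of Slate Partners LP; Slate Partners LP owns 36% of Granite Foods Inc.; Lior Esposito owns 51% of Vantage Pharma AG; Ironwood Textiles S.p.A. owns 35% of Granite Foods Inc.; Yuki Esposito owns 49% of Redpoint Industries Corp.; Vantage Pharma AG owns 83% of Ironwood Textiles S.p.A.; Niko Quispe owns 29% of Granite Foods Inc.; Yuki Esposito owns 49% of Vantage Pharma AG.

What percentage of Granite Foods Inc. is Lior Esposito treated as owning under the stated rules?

By sibling attribution (R1), Lior Esposito is treated as also owning Yuki Esposito's interest in Redpoint Industries Corp, giving 35% + 49% = 84%.
By sibling attribution (R1), Lior Esposito is treated as also owning Yuki Esposito's interest in Vantage Pharma AG, giving 51% + 49% = 100%.
Chain via Redpoint Industries Corp. → Slate Partners LP (R3): 84% × 59% × 36% = 17.8416% of Granite Foods Inc.
Chain via Vantage Pharma AG → Ironwood Textiles S.p.A. (R3): 100% × 83% × 35% = 29.05% of Granite Foods Inc.
Aggregating (R2): 17.8416% + 29.05% = 46.8916%.

46.8916%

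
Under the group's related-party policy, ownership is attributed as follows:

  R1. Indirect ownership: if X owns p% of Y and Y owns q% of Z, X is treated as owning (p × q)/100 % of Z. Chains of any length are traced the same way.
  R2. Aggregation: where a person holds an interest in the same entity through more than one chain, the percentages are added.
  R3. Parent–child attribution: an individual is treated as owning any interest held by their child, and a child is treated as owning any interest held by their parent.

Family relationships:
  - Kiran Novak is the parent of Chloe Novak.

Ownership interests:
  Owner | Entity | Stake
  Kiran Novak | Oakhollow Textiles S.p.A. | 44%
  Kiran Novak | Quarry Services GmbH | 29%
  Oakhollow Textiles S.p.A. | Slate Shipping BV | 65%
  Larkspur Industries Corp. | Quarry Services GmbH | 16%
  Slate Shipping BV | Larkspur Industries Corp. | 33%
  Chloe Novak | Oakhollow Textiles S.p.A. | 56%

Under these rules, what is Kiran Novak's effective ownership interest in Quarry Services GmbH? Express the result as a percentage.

By parent–child attribution (R3), Kiran Novak is treated as also owning Chloe Novak's interest in Oakhollow Textiles S.p.A, giving 44% + 56% = 100%.
Chain via Oakhollow Textiles S.p.A. → Slate Shipping BV → Larkspur Industries Corp. (R1): 100% × 65% × 33% × 16% = 3.432% of Quarry Services GmbH.
Direct interest in Quarry Services GmbH: 29%.
Aggregating (R2): 3.432% + 29% = 32.432%.

32.432%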